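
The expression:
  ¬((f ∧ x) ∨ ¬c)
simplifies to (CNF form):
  c ∧ (¬f ∨ ¬x)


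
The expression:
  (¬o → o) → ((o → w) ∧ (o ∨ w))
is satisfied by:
  {w: True, o: False}
  {o: False, w: False}
  {o: True, w: True}


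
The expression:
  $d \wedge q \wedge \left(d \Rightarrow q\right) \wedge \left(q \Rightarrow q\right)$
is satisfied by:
  {d: True, q: True}


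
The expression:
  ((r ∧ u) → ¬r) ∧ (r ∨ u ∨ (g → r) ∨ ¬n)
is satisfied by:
  {g: False, n: False, r: False, u: False}
  {u: True, g: False, n: False, r: False}
  {n: True, u: False, g: False, r: False}
  {u: True, n: True, g: False, r: False}
  {g: True, u: False, n: False, r: False}
  {u: True, g: True, n: False, r: False}
  {u: True, n: True, g: True, r: False}
  {r: True, u: False, g: False, n: False}
  {r: True, n: True, u: False, g: False}
  {r: True, g: True, u: False, n: False}
  {r: True, n: True, g: True, u: False}


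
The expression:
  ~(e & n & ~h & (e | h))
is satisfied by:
  {h: True, e: False, n: False}
  {e: False, n: False, h: False}
  {h: True, n: True, e: False}
  {n: True, e: False, h: False}
  {h: True, e: True, n: False}
  {e: True, h: False, n: False}
  {h: True, n: True, e: True}


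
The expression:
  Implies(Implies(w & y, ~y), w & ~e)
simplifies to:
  w & (y | ~e)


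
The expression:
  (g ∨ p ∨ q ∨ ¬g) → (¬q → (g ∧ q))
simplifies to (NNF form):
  q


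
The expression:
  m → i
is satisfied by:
  {i: True, m: False}
  {m: False, i: False}
  {m: True, i: True}


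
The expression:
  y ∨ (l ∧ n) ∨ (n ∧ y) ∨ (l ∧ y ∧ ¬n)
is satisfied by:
  {y: True, l: True, n: True}
  {y: True, l: True, n: False}
  {y: True, n: True, l: False}
  {y: True, n: False, l: False}
  {l: True, n: True, y: False}


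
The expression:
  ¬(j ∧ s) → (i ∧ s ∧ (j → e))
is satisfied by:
  {s: True, i: True, j: True}
  {s: True, i: True, j: False}
  {s: True, j: True, i: False}


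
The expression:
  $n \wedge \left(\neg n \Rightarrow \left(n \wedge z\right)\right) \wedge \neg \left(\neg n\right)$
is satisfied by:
  {n: True}


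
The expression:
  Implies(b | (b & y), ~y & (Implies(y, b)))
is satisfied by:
  {y: False, b: False}
  {b: True, y: False}
  {y: True, b: False}


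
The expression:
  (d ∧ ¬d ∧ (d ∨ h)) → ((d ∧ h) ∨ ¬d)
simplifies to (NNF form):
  True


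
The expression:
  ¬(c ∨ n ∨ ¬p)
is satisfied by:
  {p: True, n: False, c: False}


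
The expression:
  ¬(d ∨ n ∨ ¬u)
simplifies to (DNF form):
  u ∧ ¬d ∧ ¬n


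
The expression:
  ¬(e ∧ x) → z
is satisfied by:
  {x: True, z: True, e: True}
  {x: True, z: True, e: False}
  {z: True, e: True, x: False}
  {z: True, e: False, x: False}
  {x: True, e: True, z: False}


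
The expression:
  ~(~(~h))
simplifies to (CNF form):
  ~h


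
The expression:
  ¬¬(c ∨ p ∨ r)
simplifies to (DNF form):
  c ∨ p ∨ r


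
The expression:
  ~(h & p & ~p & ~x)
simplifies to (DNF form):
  True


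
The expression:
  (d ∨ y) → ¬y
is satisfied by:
  {y: False}


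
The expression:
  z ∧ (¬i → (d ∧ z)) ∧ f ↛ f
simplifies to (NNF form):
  False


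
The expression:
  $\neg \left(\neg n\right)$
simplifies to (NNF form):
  $n$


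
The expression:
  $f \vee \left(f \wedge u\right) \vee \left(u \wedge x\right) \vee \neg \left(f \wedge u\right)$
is always true.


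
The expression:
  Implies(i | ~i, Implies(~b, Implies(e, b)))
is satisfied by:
  {b: True, e: False}
  {e: False, b: False}
  {e: True, b: True}


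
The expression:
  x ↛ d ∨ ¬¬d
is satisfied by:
  {x: True, d: True}
  {x: True, d: False}
  {d: True, x: False}


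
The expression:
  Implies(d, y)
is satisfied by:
  {y: True, d: False}
  {d: False, y: False}
  {d: True, y: True}


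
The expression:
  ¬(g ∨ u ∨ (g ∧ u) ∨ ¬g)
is never true.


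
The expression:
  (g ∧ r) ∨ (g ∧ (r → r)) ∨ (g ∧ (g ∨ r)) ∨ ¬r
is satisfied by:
  {g: True, r: False}
  {r: False, g: False}
  {r: True, g: True}


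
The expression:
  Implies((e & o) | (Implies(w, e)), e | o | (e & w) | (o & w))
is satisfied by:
  {o: True, e: True, w: True}
  {o: True, e: True, w: False}
  {o: True, w: True, e: False}
  {o: True, w: False, e: False}
  {e: True, w: True, o: False}
  {e: True, w: False, o: False}
  {w: True, e: False, o: False}


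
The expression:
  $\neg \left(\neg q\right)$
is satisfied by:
  {q: True}


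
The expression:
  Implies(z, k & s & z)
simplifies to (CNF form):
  (k | ~z) & (s | ~z)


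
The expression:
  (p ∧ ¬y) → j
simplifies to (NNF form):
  j ∨ y ∨ ¬p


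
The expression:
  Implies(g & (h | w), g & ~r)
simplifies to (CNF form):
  (~g | ~h | ~r) & (~g | ~r | ~w)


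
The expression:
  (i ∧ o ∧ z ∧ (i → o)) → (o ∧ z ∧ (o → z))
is always true.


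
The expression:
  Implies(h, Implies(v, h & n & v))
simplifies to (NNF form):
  n | ~h | ~v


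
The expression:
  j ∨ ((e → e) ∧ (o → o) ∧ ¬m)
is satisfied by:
  {j: True, m: False}
  {m: False, j: False}
  {m: True, j: True}


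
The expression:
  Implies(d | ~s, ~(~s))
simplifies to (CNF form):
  s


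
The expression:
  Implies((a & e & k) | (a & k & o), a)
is always true.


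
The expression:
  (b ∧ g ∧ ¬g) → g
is always true.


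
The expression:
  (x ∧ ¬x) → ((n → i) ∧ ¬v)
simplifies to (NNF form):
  True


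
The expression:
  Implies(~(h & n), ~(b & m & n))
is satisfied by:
  {h: True, m: False, n: False, b: False}
  {h: False, m: False, n: False, b: False}
  {h: True, b: True, m: False, n: False}
  {b: True, h: False, m: False, n: False}
  {h: True, n: True, b: False, m: False}
  {n: True, b: False, m: False, h: False}
  {h: True, b: True, n: True, m: False}
  {b: True, n: True, h: False, m: False}
  {h: True, m: True, b: False, n: False}
  {m: True, b: False, n: False, h: False}
  {h: True, b: True, m: True, n: False}
  {b: True, m: True, h: False, n: False}
  {h: True, n: True, m: True, b: False}
  {n: True, m: True, b: False, h: False}
  {h: True, b: True, n: True, m: True}


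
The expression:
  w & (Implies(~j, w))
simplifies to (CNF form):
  w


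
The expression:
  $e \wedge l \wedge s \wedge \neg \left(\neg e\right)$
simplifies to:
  $e \wedge l \wedge s$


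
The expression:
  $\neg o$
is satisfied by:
  {o: False}


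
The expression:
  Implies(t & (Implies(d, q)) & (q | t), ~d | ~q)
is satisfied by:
  {t: False, d: False, q: False}
  {q: True, t: False, d: False}
  {d: True, t: False, q: False}
  {q: True, d: True, t: False}
  {t: True, q: False, d: False}
  {q: True, t: True, d: False}
  {d: True, t: True, q: False}


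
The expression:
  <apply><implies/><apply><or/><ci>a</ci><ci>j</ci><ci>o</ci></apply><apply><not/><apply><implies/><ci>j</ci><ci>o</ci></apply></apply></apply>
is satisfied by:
  {j: True, o: False, a: False}
  {o: False, a: False, j: False}
  {a: True, j: True, o: False}


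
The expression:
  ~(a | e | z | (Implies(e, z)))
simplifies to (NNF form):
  False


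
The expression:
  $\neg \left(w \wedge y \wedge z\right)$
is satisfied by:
  {w: False, z: False, y: False}
  {y: True, w: False, z: False}
  {z: True, w: False, y: False}
  {y: True, z: True, w: False}
  {w: True, y: False, z: False}
  {y: True, w: True, z: False}
  {z: True, w: True, y: False}


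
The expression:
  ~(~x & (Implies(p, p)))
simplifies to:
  x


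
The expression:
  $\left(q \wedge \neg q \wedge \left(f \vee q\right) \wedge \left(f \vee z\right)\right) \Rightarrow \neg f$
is always true.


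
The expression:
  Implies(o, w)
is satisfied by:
  {w: True, o: False}
  {o: False, w: False}
  {o: True, w: True}


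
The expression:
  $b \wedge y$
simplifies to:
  $b \wedge y$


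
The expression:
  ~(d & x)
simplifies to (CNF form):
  ~d | ~x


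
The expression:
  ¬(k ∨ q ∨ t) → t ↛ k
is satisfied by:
  {t: True, k: True, q: True}
  {t: True, k: True, q: False}
  {t: True, q: True, k: False}
  {t: True, q: False, k: False}
  {k: True, q: True, t: False}
  {k: True, q: False, t: False}
  {q: True, k: False, t: False}


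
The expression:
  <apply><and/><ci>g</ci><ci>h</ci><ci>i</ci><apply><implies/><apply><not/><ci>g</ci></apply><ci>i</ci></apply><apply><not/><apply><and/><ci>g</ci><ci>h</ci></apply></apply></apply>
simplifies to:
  <false/>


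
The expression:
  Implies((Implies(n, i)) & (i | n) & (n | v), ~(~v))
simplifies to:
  v | ~i | ~n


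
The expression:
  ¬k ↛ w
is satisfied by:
  {w: False, k: False}


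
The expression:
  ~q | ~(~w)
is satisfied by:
  {w: True, q: False}
  {q: False, w: False}
  {q: True, w: True}


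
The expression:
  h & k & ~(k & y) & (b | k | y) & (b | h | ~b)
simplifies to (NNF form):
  h & k & ~y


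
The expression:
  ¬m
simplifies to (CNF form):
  ¬m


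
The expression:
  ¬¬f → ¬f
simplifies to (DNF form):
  ¬f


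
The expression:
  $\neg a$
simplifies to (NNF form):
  $\neg a$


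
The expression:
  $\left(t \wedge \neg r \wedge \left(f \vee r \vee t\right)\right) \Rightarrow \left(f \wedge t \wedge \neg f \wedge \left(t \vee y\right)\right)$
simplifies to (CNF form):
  $r \vee \neg t$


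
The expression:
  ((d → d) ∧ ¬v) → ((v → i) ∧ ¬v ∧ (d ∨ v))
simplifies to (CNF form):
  d ∨ v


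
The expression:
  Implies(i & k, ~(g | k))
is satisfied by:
  {k: False, i: False}
  {i: True, k: False}
  {k: True, i: False}


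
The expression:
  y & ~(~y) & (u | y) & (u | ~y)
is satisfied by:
  {u: True, y: True}


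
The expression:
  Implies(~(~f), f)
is always true.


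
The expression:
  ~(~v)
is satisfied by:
  {v: True}


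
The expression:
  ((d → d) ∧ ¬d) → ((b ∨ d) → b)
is always true.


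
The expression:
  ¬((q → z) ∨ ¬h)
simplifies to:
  h ∧ q ∧ ¬z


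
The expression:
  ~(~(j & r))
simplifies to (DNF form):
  j & r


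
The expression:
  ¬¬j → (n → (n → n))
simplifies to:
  True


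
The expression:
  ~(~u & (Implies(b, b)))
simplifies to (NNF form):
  u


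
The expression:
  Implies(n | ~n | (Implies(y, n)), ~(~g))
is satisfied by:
  {g: True}


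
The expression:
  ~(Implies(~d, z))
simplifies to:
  ~d & ~z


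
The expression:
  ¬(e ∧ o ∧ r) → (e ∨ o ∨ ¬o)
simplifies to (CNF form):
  True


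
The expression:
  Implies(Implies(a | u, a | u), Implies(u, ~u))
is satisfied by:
  {u: False}


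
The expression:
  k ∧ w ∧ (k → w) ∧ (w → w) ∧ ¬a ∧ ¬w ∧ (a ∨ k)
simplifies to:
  False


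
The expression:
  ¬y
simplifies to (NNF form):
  ¬y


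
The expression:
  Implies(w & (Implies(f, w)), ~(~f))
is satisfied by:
  {f: True, w: False}
  {w: False, f: False}
  {w: True, f: True}


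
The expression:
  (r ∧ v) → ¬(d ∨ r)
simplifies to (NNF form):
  ¬r ∨ ¬v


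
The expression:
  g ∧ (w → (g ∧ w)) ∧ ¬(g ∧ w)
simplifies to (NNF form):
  g ∧ ¬w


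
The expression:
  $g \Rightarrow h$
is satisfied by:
  {h: True, g: False}
  {g: False, h: False}
  {g: True, h: True}


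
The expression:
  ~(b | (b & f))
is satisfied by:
  {b: False}


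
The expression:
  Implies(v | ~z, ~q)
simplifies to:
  ~q | (z & ~v)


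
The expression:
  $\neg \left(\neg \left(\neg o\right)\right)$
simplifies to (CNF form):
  $\neg o$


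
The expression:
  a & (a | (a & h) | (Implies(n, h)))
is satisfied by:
  {a: True}


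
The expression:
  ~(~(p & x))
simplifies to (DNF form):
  p & x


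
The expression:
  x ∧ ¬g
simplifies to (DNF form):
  x ∧ ¬g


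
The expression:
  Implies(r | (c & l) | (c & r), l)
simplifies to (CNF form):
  l | ~r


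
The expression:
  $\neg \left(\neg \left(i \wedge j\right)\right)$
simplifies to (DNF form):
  $i \wedge j$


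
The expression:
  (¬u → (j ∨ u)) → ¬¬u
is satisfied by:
  {u: True, j: False}
  {j: False, u: False}
  {j: True, u: True}


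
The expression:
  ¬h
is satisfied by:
  {h: False}


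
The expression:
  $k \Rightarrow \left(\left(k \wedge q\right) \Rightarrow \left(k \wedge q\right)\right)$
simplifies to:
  $\text{True}$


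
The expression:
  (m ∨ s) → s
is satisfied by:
  {s: True, m: False}
  {m: False, s: False}
  {m: True, s: True}


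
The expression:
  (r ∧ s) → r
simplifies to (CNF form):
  True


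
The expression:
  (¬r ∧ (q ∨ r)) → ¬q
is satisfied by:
  {r: True, q: False}
  {q: False, r: False}
  {q: True, r: True}


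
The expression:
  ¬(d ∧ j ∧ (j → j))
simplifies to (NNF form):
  ¬d ∨ ¬j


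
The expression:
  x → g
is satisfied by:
  {g: True, x: False}
  {x: False, g: False}
  {x: True, g: True}


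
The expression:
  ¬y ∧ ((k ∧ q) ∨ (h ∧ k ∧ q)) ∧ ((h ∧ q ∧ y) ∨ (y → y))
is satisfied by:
  {q: True, k: True, y: False}


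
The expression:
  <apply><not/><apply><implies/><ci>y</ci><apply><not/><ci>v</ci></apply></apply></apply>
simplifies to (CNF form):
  <apply><and/><ci>v</ci><ci>y</ci></apply>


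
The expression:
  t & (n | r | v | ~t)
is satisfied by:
  {t: True, r: True, n: True, v: True}
  {t: True, r: True, n: True, v: False}
  {t: True, r: True, v: True, n: False}
  {t: True, r: True, v: False, n: False}
  {t: True, n: True, v: True, r: False}
  {t: True, n: True, v: False, r: False}
  {t: True, n: False, v: True, r: False}


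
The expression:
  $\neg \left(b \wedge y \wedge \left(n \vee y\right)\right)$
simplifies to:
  $\neg b \vee \neg y$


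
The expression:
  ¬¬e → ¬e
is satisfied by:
  {e: False}


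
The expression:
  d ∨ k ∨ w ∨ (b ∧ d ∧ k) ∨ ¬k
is always true.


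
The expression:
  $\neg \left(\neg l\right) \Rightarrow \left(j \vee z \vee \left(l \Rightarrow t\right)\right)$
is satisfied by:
  {j: True, t: True, z: True, l: False}
  {j: True, t: True, l: False, z: False}
  {j: True, z: True, l: False, t: False}
  {j: True, l: False, z: False, t: False}
  {t: True, z: True, l: False, j: False}
  {t: True, l: False, z: False, j: False}
  {z: True, t: False, l: False, j: False}
  {t: False, l: False, z: False, j: False}
  {t: True, j: True, l: True, z: True}
  {t: True, j: True, l: True, z: False}
  {j: True, l: True, z: True, t: False}
  {j: True, l: True, t: False, z: False}
  {z: True, l: True, t: True, j: False}
  {l: True, t: True, j: False, z: False}
  {l: True, z: True, j: False, t: False}


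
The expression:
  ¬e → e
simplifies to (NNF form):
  e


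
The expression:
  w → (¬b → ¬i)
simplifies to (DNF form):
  b ∨ ¬i ∨ ¬w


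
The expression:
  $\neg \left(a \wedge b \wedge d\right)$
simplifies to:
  $\neg a \vee \neg b \vee \neg d$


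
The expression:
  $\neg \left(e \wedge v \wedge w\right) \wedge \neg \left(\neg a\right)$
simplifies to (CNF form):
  $a \wedge \left(\neg e \vee \neg v \vee \neg w\right)$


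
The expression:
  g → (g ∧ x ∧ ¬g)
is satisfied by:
  {g: False}


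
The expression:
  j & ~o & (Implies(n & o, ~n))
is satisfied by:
  {j: True, o: False}


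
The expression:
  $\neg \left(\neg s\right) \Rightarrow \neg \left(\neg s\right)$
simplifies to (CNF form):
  $\text{True}$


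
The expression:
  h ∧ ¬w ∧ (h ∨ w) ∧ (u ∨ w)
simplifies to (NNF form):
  h ∧ u ∧ ¬w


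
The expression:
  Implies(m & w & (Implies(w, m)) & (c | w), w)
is always true.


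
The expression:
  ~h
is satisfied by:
  {h: False}


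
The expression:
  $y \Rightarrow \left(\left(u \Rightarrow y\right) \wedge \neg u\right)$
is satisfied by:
  {u: False, y: False}
  {y: True, u: False}
  {u: True, y: False}


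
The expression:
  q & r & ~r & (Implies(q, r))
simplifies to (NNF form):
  False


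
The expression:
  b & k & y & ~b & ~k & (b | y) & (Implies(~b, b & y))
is never true.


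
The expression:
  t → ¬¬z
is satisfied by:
  {z: True, t: False}
  {t: False, z: False}
  {t: True, z: True}


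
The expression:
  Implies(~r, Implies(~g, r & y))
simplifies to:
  g | r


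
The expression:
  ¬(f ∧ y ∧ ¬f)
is always true.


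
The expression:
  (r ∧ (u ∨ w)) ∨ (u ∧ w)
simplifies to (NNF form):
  (r ∧ u) ∨ (r ∧ w) ∨ (u ∧ w)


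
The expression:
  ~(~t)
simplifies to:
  t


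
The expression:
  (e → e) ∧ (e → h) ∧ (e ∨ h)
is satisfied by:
  {h: True}


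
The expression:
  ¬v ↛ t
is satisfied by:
  {t: True, v: False}
  {v: False, t: False}
  {v: True, t: True}


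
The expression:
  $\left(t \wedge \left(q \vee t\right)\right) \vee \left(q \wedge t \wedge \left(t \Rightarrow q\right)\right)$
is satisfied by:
  {t: True}


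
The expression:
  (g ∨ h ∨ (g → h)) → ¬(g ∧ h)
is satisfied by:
  {h: False, g: False}
  {g: True, h: False}
  {h: True, g: False}


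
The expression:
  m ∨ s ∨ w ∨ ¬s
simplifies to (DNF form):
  True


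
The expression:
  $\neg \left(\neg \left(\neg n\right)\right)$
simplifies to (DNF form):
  $\neg n$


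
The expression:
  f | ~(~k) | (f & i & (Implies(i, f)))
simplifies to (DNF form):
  f | k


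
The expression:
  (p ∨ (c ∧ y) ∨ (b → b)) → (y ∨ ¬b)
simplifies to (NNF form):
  y ∨ ¬b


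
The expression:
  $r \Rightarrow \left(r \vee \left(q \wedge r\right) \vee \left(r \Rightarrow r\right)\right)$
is always true.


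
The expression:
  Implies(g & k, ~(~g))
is always true.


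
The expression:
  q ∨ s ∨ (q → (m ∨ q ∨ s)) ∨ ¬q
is always true.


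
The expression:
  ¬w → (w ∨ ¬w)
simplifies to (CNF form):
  True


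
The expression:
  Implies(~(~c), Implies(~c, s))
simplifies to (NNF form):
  True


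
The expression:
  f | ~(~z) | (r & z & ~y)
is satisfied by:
  {z: True, f: True}
  {z: True, f: False}
  {f: True, z: False}


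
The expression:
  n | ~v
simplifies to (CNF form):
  n | ~v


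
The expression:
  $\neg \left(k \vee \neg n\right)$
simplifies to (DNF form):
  $n \wedge \neg k$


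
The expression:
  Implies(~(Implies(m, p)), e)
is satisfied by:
  {p: True, e: True, m: False}
  {p: True, m: False, e: False}
  {e: True, m: False, p: False}
  {e: False, m: False, p: False}
  {p: True, e: True, m: True}
  {p: True, m: True, e: False}
  {e: True, m: True, p: False}


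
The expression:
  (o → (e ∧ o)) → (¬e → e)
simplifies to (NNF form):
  e ∨ o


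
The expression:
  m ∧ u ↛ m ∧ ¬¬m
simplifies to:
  False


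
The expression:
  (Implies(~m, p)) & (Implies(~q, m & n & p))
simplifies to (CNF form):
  (m | p) & (m | q) & (n | q) & (p | q)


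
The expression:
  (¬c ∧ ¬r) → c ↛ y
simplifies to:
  c ∨ r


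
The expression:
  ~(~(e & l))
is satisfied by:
  {e: True, l: True}


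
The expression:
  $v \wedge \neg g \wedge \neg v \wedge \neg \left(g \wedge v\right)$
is never true.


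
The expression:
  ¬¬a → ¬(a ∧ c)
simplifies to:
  ¬a ∨ ¬c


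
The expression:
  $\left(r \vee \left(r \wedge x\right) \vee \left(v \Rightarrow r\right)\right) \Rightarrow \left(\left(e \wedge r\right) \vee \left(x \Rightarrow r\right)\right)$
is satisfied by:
  {r: True, v: True, x: False}
  {r: True, v: False, x: False}
  {v: True, r: False, x: False}
  {r: False, v: False, x: False}
  {r: True, x: True, v: True}
  {r: True, x: True, v: False}
  {x: True, v: True, r: False}


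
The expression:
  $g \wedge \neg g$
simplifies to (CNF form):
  $\text{False}$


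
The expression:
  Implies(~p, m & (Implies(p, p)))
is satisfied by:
  {m: True, p: True}
  {m: True, p: False}
  {p: True, m: False}


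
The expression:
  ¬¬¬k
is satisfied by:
  {k: False}


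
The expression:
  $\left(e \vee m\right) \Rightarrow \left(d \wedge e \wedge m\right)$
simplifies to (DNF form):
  $\left(m \wedge \neg m\right) \vee \left(\neg e \wedge \neg m\right) \vee \left(d \wedge e \wedge m\right) \vee \left(d \wedge e \wedge \neg e\right) \vee \left(d \wedge m \wedge \neg m\right) \vee \left(d \wedge \neg e \wedge \neg m\right) \vee \left(e \wedge m \wedge \neg m\right) \vee \left(e \wedge \neg e \wedge \neg m\right)$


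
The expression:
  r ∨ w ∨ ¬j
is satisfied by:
  {r: True, w: True, j: False}
  {r: True, w: False, j: False}
  {w: True, r: False, j: False}
  {r: False, w: False, j: False}
  {r: True, j: True, w: True}
  {r: True, j: True, w: False}
  {j: True, w: True, r: False}


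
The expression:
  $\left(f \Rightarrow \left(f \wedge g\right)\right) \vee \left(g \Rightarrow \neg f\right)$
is always true.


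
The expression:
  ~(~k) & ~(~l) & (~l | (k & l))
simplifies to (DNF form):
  k & l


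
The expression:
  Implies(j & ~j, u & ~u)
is always true.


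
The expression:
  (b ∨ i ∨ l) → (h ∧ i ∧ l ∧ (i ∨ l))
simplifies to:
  (h ∨ ¬l) ∧ (i ∨ ¬b) ∧ (i ∨ ¬l) ∧ (l ∨ ¬i)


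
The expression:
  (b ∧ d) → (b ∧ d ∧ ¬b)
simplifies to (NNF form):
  ¬b ∨ ¬d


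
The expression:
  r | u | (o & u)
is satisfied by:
  {r: True, u: True}
  {r: True, u: False}
  {u: True, r: False}


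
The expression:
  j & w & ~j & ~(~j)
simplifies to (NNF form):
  False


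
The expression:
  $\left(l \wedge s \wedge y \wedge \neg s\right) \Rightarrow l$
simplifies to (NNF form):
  $\text{True}$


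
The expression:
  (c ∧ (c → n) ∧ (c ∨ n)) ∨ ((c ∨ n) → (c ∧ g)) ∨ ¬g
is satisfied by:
  {c: True, g: False, n: False}
  {g: False, n: False, c: False}
  {n: True, c: True, g: False}
  {n: True, g: False, c: False}
  {c: True, g: True, n: False}
  {g: True, c: False, n: False}
  {n: True, g: True, c: True}


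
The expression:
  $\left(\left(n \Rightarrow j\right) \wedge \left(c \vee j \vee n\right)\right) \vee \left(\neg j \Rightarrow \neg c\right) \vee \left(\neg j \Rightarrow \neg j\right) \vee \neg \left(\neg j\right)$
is always true.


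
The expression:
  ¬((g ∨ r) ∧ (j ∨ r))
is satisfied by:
  {r: False, g: False, j: False}
  {j: True, r: False, g: False}
  {g: True, r: False, j: False}


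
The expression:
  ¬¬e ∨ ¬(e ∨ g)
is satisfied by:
  {e: True, g: False}
  {g: False, e: False}
  {g: True, e: True}


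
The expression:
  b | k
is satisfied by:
  {b: True, k: True}
  {b: True, k: False}
  {k: True, b: False}


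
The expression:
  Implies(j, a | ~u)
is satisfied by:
  {a: True, u: False, j: False}
  {u: False, j: False, a: False}
  {j: True, a: True, u: False}
  {j: True, u: False, a: False}
  {a: True, u: True, j: False}
  {u: True, a: False, j: False}
  {j: True, u: True, a: True}


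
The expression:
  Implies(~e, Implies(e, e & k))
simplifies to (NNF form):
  True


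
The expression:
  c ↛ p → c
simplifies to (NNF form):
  True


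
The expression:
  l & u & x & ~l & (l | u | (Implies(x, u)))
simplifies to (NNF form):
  False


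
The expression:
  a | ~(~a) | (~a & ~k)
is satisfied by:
  {a: True, k: False}
  {k: False, a: False}
  {k: True, a: True}


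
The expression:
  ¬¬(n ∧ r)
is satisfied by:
  {r: True, n: True}


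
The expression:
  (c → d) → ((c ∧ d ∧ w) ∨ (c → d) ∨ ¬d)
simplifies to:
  True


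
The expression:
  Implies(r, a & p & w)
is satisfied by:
  {a: True, w: True, p: True, r: False}
  {a: True, w: True, p: False, r: False}
  {a: True, p: True, w: False, r: False}
  {a: True, p: False, w: False, r: False}
  {w: True, p: True, a: False, r: False}
  {w: True, p: False, a: False, r: False}
  {p: True, a: False, w: False, r: False}
  {p: False, a: False, w: False, r: False}
  {r: True, a: True, w: True, p: True}


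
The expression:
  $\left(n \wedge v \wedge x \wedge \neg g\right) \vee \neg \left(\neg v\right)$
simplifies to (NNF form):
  $v$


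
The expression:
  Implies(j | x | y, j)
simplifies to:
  j | (~x & ~y)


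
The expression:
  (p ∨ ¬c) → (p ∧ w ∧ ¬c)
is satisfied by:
  {c: True, w: True, p: False}
  {c: True, p: False, w: False}
  {w: True, p: True, c: False}


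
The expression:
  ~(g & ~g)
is always true.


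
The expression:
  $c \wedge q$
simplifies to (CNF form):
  $c \wedge q$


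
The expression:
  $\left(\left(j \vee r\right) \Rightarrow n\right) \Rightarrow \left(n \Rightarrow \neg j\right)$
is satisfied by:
  {n: False, j: False}
  {j: True, n: False}
  {n: True, j: False}


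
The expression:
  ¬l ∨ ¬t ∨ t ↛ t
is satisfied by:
  {l: False, t: False}
  {t: True, l: False}
  {l: True, t: False}


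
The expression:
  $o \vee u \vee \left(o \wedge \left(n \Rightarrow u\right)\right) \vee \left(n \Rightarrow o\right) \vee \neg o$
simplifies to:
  $\text{True}$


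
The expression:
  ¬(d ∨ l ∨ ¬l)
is never true.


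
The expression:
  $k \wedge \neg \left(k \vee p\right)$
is never true.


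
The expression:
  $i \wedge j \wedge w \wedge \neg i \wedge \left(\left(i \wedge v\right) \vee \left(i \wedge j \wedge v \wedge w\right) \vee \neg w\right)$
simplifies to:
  $\text{False}$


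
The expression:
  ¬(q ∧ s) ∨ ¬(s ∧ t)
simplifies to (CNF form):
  ¬q ∨ ¬s ∨ ¬t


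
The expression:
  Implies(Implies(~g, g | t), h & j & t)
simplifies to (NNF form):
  (h | ~t) & (j | ~t) & (t | ~g)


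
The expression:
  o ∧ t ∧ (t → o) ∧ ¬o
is never true.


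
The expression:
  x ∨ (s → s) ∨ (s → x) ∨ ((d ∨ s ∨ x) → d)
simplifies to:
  True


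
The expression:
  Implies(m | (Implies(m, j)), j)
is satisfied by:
  {j: True}


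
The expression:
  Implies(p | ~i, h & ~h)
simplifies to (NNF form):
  i & ~p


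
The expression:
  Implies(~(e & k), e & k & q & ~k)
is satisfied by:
  {e: True, k: True}


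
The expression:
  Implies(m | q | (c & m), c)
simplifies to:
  c | (~m & ~q)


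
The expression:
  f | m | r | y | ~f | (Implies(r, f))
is always true.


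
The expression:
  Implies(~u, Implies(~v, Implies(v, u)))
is always true.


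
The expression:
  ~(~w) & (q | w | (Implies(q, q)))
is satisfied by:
  {w: True}


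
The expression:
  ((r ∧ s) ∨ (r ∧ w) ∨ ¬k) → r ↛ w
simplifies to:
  (k ∧ ¬r) ∨ (r ∧ ¬w)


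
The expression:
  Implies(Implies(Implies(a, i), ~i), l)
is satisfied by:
  {i: True, l: True}
  {i: True, l: False}
  {l: True, i: False}


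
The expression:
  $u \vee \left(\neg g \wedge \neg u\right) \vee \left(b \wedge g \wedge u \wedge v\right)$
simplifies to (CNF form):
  $u \vee \neg g$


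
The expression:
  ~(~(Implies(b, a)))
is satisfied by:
  {a: True, b: False}
  {b: False, a: False}
  {b: True, a: True}


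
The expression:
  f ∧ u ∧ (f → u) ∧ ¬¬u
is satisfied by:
  {u: True, f: True}


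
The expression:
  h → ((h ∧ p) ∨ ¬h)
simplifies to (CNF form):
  p ∨ ¬h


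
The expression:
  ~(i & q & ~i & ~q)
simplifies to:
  True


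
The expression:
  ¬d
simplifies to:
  ¬d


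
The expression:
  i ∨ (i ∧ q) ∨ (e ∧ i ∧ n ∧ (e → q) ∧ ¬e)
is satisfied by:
  {i: True}


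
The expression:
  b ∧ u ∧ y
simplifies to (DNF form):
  b ∧ u ∧ y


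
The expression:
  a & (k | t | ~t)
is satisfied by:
  {a: True}


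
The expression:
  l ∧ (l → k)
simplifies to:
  k ∧ l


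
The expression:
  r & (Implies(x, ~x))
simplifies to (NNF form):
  r & ~x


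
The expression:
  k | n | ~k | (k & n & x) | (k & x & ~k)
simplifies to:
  True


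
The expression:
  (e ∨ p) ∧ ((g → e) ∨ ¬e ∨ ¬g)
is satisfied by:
  {e: True, p: True}
  {e: True, p: False}
  {p: True, e: False}


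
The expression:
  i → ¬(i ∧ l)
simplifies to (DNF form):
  ¬i ∨ ¬l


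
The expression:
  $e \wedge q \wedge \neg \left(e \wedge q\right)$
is never true.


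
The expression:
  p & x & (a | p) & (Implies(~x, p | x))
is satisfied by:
  {p: True, x: True}


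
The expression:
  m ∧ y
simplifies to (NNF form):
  m ∧ y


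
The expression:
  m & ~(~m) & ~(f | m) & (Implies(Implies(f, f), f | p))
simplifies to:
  False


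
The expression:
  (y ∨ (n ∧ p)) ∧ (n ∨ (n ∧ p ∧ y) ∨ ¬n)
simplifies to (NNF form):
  y ∨ (n ∧ p)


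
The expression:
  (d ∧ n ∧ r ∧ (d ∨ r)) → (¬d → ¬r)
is always true.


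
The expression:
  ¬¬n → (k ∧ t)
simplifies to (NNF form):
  (k ∧ t) ∨ ¬n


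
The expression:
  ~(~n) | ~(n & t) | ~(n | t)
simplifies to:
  True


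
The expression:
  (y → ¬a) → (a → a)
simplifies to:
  True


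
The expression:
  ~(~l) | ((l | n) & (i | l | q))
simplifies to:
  l | (i & n) | (n & q)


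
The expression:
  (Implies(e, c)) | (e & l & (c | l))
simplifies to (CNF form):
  c | l | ~e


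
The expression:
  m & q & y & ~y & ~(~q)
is never true.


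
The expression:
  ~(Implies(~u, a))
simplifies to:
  ~a & ~u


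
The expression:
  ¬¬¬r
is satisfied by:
  {r: False}


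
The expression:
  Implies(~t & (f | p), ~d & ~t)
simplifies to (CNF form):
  (t | ~d | ~f) & (t | ~d | ~p)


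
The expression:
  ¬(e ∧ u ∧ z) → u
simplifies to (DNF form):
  u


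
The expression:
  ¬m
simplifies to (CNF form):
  ¬m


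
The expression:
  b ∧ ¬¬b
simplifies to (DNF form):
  b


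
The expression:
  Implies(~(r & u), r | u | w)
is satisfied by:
  {r: True, u: True, w: True}
  {r: True, u: True, w: False}
  {r: True, w: True, u: False}
  {r: True, w: False, u: False}
  {u: True, w: True, r: False}
  {u: True, w: False, r: False}
  {w: True, u: False, r: False}


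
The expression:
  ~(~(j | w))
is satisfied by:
  {w: True, j: True}
  {w: True, j: False}
  {j: True, w: False}


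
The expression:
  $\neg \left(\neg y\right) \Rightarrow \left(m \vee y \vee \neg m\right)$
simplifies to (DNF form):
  $\text{True}$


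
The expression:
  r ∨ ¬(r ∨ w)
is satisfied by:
  {r: True, w: False}
  {w: False, r: False}
  {w: True, r: True}


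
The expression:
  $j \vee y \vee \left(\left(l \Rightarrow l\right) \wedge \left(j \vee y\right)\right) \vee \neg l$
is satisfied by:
  {j: True, y: True, l: False}
  {j: True, l: False, y: False}
  {y: True, l: False, j: False}
  {y: False, l: False, j: False}
  {j: True, y: True, l: True}
  {j: True, l: True, y: False}
  {y: True, l: True, j: False}


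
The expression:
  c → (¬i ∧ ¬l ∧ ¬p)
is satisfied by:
  {l: False, p: False, c: False, i: False}
  {i: True, l: False, p: False, c: False}
  {p: True, i: False, l: False, c: False}
  {i: True, p: True, l: False, c: False}
  {l: True, i: False, p: False, c: False}
  {i: True, l: True, p: False, c: False}
  {p: True, l: True, i: False, c: False}
  {i: True, p: True, l: True, c: False}
  {c: True, i: False, l: False, p: False}


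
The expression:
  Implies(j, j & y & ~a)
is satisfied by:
  {y: True, a: False, j: False}
  {a: False, j: False, y: False}
  {y: True, a: True, j: False}
  {a: True, y: False, j: False}
  {j: True, y: True, a: False}


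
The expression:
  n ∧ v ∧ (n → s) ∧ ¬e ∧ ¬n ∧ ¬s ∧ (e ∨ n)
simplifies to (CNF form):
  False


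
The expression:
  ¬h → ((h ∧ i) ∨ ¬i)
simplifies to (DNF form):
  h ∨ ¬i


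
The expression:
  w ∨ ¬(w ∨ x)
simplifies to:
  w ∨ ¬x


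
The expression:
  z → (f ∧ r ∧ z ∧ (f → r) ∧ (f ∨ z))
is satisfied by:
  {r: True, f: True, z: False}
  {r: True, f: False, z: False}
  {f: True, r: False, z: False}
  {r: False, f: False, z: False}
  {r: True, z: True, f: True}


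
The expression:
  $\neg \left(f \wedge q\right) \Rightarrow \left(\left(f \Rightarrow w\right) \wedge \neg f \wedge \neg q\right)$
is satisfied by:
  {f: False, q: False}
  {q: True, f: True}


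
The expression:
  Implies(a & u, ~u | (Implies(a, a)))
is always true.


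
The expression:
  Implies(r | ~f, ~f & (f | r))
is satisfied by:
  {r: True, f: False}
  {f: True, r: False}


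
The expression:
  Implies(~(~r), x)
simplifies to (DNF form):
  x | ~r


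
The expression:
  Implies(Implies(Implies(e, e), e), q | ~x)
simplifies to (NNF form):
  q | ~e | ~x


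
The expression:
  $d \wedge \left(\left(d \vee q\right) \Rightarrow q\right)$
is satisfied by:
  {d: True, q: True}


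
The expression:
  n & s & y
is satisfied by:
  {s: True, y: True, n: True}


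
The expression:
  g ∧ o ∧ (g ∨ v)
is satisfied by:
  {g: True, o: True}


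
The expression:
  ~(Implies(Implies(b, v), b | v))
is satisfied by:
  {v: False, b: False}


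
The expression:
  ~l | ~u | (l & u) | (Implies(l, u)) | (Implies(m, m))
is always true.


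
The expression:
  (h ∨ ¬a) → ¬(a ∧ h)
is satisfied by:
  {h: False, a: False}
  {a: True, h: False}
  {h: True, a: False}


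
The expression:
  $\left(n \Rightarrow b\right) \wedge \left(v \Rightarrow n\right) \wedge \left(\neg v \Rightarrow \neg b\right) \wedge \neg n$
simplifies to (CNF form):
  $\neg b \wedge \neg n \wedge \neg v$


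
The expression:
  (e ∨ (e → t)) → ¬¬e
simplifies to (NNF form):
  e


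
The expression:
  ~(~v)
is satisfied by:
  {v: True}


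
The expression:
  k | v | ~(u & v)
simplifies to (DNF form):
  True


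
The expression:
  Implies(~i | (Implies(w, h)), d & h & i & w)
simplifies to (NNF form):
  i & w & (d | ~h)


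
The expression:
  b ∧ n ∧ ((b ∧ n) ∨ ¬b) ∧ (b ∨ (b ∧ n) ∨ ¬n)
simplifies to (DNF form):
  b ∧ n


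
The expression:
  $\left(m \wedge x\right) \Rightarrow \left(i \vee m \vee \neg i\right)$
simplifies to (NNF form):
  $\text{True}$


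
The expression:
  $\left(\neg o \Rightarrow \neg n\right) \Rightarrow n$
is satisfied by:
  {n: True}


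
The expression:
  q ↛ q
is never true.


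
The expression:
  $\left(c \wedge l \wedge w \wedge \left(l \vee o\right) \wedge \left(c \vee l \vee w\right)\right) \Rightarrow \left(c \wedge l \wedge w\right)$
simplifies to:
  $\text{True}$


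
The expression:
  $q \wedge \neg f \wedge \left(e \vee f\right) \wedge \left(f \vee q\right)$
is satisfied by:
  {e: True, q: True, f: False}


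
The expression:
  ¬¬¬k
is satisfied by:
  {k: False}


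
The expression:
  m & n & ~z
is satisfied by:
  {m: True, n: True, z: False}


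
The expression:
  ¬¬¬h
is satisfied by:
  {h: False}


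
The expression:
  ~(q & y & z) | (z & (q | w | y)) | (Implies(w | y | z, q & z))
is always true.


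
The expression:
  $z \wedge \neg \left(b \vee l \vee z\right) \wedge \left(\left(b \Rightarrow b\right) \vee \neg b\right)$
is never true.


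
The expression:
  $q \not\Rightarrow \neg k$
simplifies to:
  $k \wedge q$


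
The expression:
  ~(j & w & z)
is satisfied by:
  {w: False, z: False, j: False}
  {j: True, w: False, z: False}
  {z: True, w: False, j: False}
  {j: True, z: True, w: False}
  {w: True, j: False, z: False}
  {j: True, w: True, z: False}
  {z: True, w: True, j: False}


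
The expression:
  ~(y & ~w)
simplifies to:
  w | ~y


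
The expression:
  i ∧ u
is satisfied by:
  {i: True, u: True}


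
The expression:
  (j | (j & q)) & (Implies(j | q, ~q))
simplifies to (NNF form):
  j & ~q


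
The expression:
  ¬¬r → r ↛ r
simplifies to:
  ¬r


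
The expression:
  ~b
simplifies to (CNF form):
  ~b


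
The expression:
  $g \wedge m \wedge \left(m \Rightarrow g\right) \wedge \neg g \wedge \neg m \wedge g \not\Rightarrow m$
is never true.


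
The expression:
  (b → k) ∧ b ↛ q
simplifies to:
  b ∧ k ∧ ¬q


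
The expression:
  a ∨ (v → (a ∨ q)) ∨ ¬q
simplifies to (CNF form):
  True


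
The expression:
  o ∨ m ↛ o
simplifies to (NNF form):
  m ∨ o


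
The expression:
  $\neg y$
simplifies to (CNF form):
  $\neg y$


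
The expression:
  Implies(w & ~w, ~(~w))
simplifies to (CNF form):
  True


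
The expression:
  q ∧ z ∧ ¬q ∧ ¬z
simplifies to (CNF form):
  False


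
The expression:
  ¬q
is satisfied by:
  {q: False}


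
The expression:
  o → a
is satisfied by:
  {a: True, o: False}
  {o: False, a: False}
  {o: True, a: True}


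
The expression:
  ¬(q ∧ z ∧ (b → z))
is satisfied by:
  {q: False, z: False}
  {z: True, q: False}
  {q: True, z: False}


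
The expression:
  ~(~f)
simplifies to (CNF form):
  f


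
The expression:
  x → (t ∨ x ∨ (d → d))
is always true.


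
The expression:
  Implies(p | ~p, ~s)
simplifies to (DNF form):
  ~s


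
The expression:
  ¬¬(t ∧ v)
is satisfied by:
  {t: True, v: True}


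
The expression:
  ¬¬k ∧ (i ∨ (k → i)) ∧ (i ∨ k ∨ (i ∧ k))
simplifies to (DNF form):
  i ∧ k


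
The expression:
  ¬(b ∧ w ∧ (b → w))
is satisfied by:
  {w: False, b: False}
  {b: True, w: False}
  {w: True, b: False}


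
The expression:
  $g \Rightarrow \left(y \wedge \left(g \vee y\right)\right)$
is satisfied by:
  {y: True, g: False}
  {g: False, y: False}
  {g: True, y: True}


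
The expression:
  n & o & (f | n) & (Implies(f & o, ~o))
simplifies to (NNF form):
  n & o & ~f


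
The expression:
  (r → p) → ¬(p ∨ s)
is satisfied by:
  {r: True, s: False, p: False}
  {s: False, p: False, r: False}
  {r: True, s: True, p: False}


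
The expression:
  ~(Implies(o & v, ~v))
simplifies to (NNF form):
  o & v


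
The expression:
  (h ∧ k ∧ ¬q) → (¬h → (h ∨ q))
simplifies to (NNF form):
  True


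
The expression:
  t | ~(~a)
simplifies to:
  a | t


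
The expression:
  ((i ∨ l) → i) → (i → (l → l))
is always true.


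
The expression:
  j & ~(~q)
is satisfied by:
  {j: True, q: True}


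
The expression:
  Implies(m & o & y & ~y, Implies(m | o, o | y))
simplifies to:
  True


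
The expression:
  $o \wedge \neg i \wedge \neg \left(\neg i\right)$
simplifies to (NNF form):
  $\text{False}$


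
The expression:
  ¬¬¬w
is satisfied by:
  {w: False}


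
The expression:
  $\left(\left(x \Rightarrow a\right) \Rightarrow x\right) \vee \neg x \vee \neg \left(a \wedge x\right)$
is always true.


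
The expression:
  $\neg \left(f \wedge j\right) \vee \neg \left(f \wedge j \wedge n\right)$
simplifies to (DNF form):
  $\neg f \vee \neg j \vee \neg n$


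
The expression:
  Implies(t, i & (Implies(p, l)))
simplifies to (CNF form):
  (i | ~t) & (i | l | ~t) & (i | ~p | ~t) & (l | ~p | ~t)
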